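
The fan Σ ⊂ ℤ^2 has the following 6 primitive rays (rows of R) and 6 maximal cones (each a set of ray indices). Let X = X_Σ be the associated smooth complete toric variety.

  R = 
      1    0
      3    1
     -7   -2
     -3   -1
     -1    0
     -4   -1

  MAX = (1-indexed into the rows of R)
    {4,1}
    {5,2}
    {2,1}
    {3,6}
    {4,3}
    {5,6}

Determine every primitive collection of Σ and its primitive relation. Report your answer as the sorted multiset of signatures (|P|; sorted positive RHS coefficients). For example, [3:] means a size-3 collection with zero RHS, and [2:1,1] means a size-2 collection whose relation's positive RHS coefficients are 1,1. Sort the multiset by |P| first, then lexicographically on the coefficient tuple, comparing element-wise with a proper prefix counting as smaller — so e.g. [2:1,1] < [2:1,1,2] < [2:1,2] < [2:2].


9 collections generate NE(X_Σ); each relation:

  {1,5}:  v_{1} + v_{5} = 0  so sig = [2:]
  {2,4}:  v_{2} + v_{4} = 0  so sig = [2:]
  {1,6}:  v_{1} + v_{6} = v_{4}  so sig = [2:1]
  {2,3}:  v_{2} + v_{3} = v_{6}  so sig = [2:1]
  {2,6}:  v_{2} + v_{6} = v_{5}  so sig = [2:1]
  {4,5}:  v_{4} + v_{5} = v_{6}  so sig = [2:1]
  {4,6}:  v_{4} + v_{6} = v_{3}  so sig = [2:1]
  {1,3}:  v_{1} + v_{3} = 2·v_{4}  so sig = [2:2]
  {3,5}:  v_{3} + v_{5} = 2·v_{6}  so sig = [2:2]

Hence PRS(X_Σ) =
    |P|=2: 9 collections, coeffs (), (), (1), (1), (1), (1), (1), (2), (2)


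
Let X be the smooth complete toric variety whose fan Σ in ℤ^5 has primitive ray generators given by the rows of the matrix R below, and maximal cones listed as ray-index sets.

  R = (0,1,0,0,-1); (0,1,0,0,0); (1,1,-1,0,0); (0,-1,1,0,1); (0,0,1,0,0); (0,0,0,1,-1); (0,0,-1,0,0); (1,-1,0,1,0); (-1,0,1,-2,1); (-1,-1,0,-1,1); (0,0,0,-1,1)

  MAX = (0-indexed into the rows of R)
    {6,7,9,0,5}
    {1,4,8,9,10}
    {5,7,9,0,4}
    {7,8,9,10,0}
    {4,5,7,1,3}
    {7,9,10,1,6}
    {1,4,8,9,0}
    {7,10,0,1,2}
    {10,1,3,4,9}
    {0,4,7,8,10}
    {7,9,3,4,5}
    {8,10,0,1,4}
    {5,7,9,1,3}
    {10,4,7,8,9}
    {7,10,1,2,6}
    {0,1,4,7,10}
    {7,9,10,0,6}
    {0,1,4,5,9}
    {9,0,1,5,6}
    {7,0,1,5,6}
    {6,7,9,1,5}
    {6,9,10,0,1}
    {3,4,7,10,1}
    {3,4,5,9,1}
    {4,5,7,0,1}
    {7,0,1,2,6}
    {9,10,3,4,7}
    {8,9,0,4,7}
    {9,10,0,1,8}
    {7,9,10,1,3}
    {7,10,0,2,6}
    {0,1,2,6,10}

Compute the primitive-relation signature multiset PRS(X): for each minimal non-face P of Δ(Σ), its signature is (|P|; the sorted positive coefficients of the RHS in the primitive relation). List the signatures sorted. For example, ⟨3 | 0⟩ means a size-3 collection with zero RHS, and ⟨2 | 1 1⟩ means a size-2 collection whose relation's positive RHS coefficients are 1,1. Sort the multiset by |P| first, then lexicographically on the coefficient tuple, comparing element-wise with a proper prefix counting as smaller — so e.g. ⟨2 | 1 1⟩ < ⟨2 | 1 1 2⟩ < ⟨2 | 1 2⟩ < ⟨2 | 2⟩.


Σ has 17 primitive collections:

  P={4,6}:  v_{4} + v_{6} = 0 ; sig = ⟨2 | 0⟩
  P={5,10}:  v_{5} + v_{10} = 0 ; sig = ⟨2 | 0⟩
  P={0,3}:  v_{0} + v_{3} = v_{4} ; sig = ⟨2 | 1⟩
  P={2,9}:  v_{2} + v_{9} = v_{6} + v_{10} ; sig = ⟨2 | 1 1⟩
  P={2,3}:  v_{2} + v_{3} = v_{1} + v_{7} + v_{10} ; sig = ⟨2 | 1 1 1⟩
  P={3,6}:  v_{3} + v_{6} = v_{1} + v_{7} + v_{9} ; sig = ⟨2 | 1 1 1⟩
  P={5,8}:  v_{5} + v_{8} = v_{0} + v_{4} + v_{9} ; sig = ⟨2 | 1 1 1⟩
  P={6,8}:  v_{6} + v_{8} = v_{0} + v_{9} + v_{10} ; sig = ⟨2 | 1 1 1⟩
  P={2,4}:  v_{2} + v_{4} = v_{0} + v_{1} + v_{7} + v_{10} ; sig = ⟨2 | 1 1 1 1⟩
  P={2,5}:  v_{2} + v_{5} = v_{0} + v_{1} + v_{6} + v_{7} ; sig = ⟨2 | 1 1 1 1⟩
  P={3,8}:  v_{3} + v_{8} = 2·v_{4} + v_{9} + v_{10} ; sig = ⟨2 | 1 1 2⟩
  P={2,8}:  v_{2} + v_{8} = v_{0} + 2·v_{10} ; sig = ⟨2 | 1 2⟩
  P={1,7,8}:  v_{1} + v_{7} + v_{8} = v_{4} + v_{10} ; sig = ⟨3 | 1 1⟩
  P={0,1,7,9}:  v_{0} + v_{1} + v_{7} + v_{9} = 0 ; sig = ⟨4 | 0⟩
  P={0,4,9,10}:  v_{0} + v_{4} + v_{9} + v_{10} = v_{8} ; sig = ⟨4 | 1⟩
  P={1,4,7,9}:  v_{1} + v_{4} + v_{7} + v_{9} = v_{3} ; sig = ⟨4 | 1⟩
  P={0,1,6,7,10}:  v_{0} + v_{1} + v_{6} + v_{7} + v_{10} = v_{2} ; sig = ⟨5 | 1⟩

Hence PRS(X_Σ) =
    |P|=2: 12 collections, coeffs (), (), (1), (1,1), (1,1,1), (1,1,1), (1,1,1), (1,1,1), (1,1,1,1), (1,1,1,1), (1,1,2), (1,2)
    |P|=3: 1 collection, coeffs (1,1)
    |P|=4: 3 collections, coeffs (), (1), (1)
    |P|=5: 1 collection, coeffs (1)


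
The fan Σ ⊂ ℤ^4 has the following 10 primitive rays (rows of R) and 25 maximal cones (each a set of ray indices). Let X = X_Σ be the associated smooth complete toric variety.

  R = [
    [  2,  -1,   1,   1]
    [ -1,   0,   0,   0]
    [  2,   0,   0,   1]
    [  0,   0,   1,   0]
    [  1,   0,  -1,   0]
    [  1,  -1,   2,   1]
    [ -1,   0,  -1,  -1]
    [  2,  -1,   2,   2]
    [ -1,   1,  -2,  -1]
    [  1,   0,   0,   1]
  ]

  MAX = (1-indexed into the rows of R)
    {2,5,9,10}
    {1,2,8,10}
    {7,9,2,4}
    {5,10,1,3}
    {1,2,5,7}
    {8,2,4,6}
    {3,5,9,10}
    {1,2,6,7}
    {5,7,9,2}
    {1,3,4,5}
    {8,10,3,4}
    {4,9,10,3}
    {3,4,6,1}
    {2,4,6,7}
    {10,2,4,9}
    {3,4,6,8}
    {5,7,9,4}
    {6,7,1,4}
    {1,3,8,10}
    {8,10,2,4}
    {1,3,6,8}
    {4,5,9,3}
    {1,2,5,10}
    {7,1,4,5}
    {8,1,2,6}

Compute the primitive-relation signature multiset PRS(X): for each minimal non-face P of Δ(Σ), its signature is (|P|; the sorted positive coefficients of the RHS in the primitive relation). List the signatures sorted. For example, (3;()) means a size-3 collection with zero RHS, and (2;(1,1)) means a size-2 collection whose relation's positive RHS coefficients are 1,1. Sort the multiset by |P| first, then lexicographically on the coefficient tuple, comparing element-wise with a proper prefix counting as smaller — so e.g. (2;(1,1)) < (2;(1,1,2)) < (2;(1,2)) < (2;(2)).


15 collections generate NE(X_Σ); each relation:

  {6,9}:  v_{6} + v_{9} = 0  ⇒ sig = (2;())
  {1,9}:  v_{1} + v_{9} = v_{5}  ⇒ sig = (2;(1))
  {2,3}:  v_{2} + v_{3} = v_{10}  ⇒ sig = (2;(1))
  {3,7}:  v_{3} + v_{7} = v_{5}  ⇒ sig = (2;(1))
  {5,6}:  v_{5} + v_{6} = v_{1}  ⇒ sig = (2;(1))
  {6,10}:  v_{6} + v_{10} = v_{8}  ⇒ sig = (2;(1))
  {8,9}:  v_{8} + v_{9} = v_{10}  ⇒ sig = (2;(1))
  {5,8}:  v_{5} + v_{8} = v_{1} + v_{10}  ⇒ sig = (2;(1,1))
  {7,8}:  v_{7} + v_{8} = v_{1} + v_{2}  ⇒ sig = (2;(1,1))
  {7,10}:  v_{7} + v_{10} = v_{2} + v_{5}  ⇒ sig = (2;(1,1))
  {2,4,5}:  v_{2} + v_{4} + v_{5} = 0  ⇒ sig = (3;())
  {1,2,4}:  v_{1} + v_{2} + v_{4} = v_{6}  ⇒ sig = (3;(1))
  {4,5,10}:  v_{4} + v_{5} + v_{10} = v_{3}  ⇒ sig = (3;(1))
  {1,4,10}:  v_{1} + v_{4} + v_{10} = v_{3} + v_{6}  ⇒ sig = (3;(1,1))
  {1,4,8}:  v_{1} + v_{4} + v_{8} = v_{3} + 2·v_{6}  ⇒ sig = (3;(1,2))

Sorted signature multiset PRS(X):
    |P|=2: 10 collections, coeffs (), (1), (1), (1), (1), (1), (1), (1,1), (1,1), (1,1)
    |P|=3: 5 collections, coeffs (), (1), (1), (1,1), (1,2)


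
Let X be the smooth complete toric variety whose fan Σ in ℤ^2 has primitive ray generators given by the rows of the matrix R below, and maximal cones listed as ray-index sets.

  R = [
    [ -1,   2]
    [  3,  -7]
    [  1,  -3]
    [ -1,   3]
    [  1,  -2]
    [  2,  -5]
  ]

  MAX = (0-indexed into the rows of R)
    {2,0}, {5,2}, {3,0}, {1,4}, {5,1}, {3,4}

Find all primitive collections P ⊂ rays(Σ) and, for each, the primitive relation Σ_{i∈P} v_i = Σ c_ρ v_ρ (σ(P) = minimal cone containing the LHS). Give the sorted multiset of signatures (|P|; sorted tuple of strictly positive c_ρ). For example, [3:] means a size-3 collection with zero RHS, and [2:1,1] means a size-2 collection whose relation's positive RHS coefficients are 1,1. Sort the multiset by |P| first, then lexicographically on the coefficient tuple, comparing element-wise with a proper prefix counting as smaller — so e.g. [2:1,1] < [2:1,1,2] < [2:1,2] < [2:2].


Primitive collections (9):

  {0,4}:  v_{0} + v_{4} = 0 ; sig = [2:]
  {2,3}:  v_{2} + v_{3} = 0 ; sig = [2:]
  {0,1}:  v_{0} + v_{1} = v_{5} ; sig = [2:1]
  {0,5}:  v_{0} + v_{5} = v_{2} ; sig = [2:1]
  {2,4}:  v_{2} + v_{4} = v_{5} ; sig = [2:1]
  {3,5}:  v_{3} + v_{5} = v_{4} ; sig = [2:1]
  {4,5}:  v_{4} + v_{5} = v_{1} ; sig = [2:1]
  {1,2}:  v_{1} + v_{2} = 2·v_{5} ; sig = [2:2]
  {1,3}:  v_{1} + v_{3} = 2·v_{4} ; sig = [2:2]

Hence PRS(X_Σ) =
    |P|=2: 9 collections, coeffs (), (), (1), (1), (1), (1), (1), (2), (2)


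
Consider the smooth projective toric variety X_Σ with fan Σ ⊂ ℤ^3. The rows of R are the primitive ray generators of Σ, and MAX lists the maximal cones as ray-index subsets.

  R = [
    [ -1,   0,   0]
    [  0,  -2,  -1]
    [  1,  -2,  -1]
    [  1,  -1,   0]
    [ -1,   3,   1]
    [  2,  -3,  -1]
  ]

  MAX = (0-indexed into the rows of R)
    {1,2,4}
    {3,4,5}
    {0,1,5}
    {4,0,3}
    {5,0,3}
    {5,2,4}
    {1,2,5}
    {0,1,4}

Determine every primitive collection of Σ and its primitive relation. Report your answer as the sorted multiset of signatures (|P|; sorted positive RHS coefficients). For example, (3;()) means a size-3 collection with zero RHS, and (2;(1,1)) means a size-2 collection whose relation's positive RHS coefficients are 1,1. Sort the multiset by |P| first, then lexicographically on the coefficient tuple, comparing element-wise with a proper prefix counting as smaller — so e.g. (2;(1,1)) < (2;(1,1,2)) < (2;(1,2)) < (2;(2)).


Δ(Σ) — 6 vertices, 5 min non-faces:

  {0,2}:  v_{0} + v_{2} = v_{1}  →  sig = (2;(1))
  {2,3}:  v_{2} + v_{3} = v_{5}  →  sig = (2;(1))
  {1,3}:  v_{1} + v_{3} = v_{0} + v_{5}  →  sig = (2;(1,1))
  {0,4,5}:  v_{0} + v_{4} + v_{5} = 0  →  sig = (3;())
  {1,4,5}:  v_{1} + v_{4} + v_{5} = v_{2}  →  sig = (3;(1))

Sorted signature multiset PRS(X):
    (2;(1))
    (2;(1))
    (2;(1,1))
    (3;())
    (3;(1))


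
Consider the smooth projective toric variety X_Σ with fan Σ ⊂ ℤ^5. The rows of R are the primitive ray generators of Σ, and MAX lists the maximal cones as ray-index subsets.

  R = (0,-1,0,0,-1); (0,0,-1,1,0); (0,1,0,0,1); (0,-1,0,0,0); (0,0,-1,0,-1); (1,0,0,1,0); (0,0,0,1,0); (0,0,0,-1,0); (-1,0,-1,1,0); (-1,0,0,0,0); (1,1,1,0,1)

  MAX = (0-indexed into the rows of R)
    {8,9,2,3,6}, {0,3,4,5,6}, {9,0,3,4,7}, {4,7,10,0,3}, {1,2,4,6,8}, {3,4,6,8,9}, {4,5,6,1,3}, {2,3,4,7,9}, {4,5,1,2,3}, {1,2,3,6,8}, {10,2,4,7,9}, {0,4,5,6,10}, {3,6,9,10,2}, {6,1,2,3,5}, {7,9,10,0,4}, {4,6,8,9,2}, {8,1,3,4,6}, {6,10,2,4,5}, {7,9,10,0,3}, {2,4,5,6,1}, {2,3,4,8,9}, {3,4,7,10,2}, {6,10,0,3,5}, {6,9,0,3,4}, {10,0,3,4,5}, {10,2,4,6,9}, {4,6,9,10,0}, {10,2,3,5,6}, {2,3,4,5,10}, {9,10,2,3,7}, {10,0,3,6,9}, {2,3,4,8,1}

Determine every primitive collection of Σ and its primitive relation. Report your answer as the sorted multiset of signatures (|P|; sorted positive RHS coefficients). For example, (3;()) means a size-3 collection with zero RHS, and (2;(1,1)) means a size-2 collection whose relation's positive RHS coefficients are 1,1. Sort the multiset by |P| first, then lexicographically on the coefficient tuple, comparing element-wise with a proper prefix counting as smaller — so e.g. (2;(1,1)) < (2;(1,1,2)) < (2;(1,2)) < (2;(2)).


The 15 primitive collections of Σ (r=11, n=5):

  • {0,2}:  v_{0} + v_{2} = 0  →  sig = (2;())
  • {6,7}:  v_{6} + v_{7} = 0  →  sig = (2;())
  • {1,9}:  v_{1} + v_{9} = v_{8}  →  sig = (2;(1))
  • {5,9}:  v_{5} + v_{9} = v_{6}  →  sig = (2;(1))
  • {1,10}:  v_{1} + v_{10} = v_{2} + v_{5}  →  sig = (2;(1,1))
  • {5,8}:  v_{5} + v_{8} = v_{1} + v_{6}  →  sig = (2;(1,1))
  • {8,10}:  v_{8} + v_{10} = v_{2} + v_{6}  →  sig = (2;(1,1))
  • {0,1}:  v_{0} + v_{1} = v_{3} + v_{4} + v_{6}  →  sig = (2;(1,1,1))
  • {1,7}:  v_{1} + v_{7} = v_{2} + v_{3} + v_{4}  →  sig = (2;(1,1,1))
  • {5,7}:  v_{5} + v_{7} = v_{3} + v_{4} + v_{10}  →  sig = (2;(1,1,1))
  • {0,8}:  v_{0} + v_{8} = v_{3} + v_{4} + v_{6} + v_{9}  →  sig = (2;(1,1,1,1))
  • {7,8}:  v_{7} + v_{8} = v_{2} + v_{3} + v_{4} + v_{9}  →  sig = (2;(1,1,1,1))
  • {3,4,9,10}:  v_{3} + v_{4} + v_{9} + v_{10} = 0  →  sig = (4;())
  • {2,3,4,6}:  v_{2} + v_{3} + v_{4} + v_{6} = v_{1}  →  sig = (4;(1))
  • {3,4,6,10}:  v_{3} + v_{4} + v_{6} + v_{10} = v_{5}  →  sig = (4;(1))

Hence PRS(X_Σ) =
    |P|=2: 12 collections, coeffs (), (), (1), (1), (1,1), (1,1), (1,1), (1,1,1), (1,1,1), (1,1,1), (1,1,1,1), (1,1,1,1)
    |P|=4: 3 collections, coeffs (), (1), (1)


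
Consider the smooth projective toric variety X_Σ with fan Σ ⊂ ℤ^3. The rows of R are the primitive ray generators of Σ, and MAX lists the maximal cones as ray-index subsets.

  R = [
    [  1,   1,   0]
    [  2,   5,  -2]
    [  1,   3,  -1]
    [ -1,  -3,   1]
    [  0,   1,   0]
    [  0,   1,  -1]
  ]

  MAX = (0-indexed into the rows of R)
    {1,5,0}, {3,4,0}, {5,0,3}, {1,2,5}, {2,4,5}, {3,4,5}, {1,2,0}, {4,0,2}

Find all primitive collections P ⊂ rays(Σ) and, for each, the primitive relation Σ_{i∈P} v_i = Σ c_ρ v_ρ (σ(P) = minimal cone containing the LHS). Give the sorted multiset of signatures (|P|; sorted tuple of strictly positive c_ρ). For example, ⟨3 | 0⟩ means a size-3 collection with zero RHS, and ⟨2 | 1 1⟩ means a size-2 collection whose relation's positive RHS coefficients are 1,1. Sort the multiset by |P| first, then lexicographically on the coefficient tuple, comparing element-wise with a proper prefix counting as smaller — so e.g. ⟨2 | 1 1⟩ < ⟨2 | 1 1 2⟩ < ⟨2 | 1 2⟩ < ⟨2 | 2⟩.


5 minimal non-faces of Δ(Σ) (on 6 rays):

  • {2,3}:  v_{2} + v_{3} = 0  ⟹  sig = ⟨2 | 0⟩
  • {1,3}:  v_{1} + v_{3} = v_{0} + v_{5}  ⟹  sig = ⟨2 | 1 1⟩
  • {1,4}:  v_{1} + v_{4} = 2·v_{2}  ⟹  sig = ⟨2 | 2⟩
  • {0,2,5}:  v_{0} + v_{2} + v_{5} = v_{1}  ⟹  sig = ⟨3 | 1⟩
  • {0,4,5}:  v_{0} + v_{4} + v_{5} = v_{2}  ⟹  sig = ⟨3 | 1⟩

Hence PRS(X_Σ) =
    |P|=2: 3 collections, coeffs (), (1,1), (2)
    |P|=3: 2 collections, coeffs (1), (1)


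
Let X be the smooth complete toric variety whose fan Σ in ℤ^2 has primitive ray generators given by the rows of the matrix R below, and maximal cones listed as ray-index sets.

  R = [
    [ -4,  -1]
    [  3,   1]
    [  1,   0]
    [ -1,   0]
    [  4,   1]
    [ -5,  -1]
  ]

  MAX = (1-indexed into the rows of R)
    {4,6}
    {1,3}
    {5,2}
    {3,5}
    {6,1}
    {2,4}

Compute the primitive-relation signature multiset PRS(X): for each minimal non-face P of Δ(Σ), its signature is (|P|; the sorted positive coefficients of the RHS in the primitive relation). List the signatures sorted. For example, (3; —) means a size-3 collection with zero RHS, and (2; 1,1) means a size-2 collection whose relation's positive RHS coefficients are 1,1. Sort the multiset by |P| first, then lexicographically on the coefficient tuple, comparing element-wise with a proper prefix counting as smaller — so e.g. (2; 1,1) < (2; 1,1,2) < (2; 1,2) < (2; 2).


Δ(Σ) — 6 vertices, 9 min non-faces:

  P={1,5}:  v_{1} + v_{5} = 0 ; sig = (2; —)
  P={3,4}:  v_{3} + v_{4} = 0 ; sig = (2; —)
  P={1,2}:  v_{1} + v_{2} = v_{4} ; sig = (2; 1)
  P={1,4}:  v_{1} + v_{4} = v_{6} ; sig = (2; 1)
  P={2,3}:  v_{2} + v_{3} = v_{5} ; sig = (2; 1)
  P={3,6}:  v_{3} + v_{6} = v_{1} ; sig = (2; 1)
  P={4,5}:  v_{4} + v_{5} = v_{2} ; sig = (2; 1)
  P={5,6}:  v_{5} + v_{6} = v_{4} ; sig = (2; 1)
  P={2,6}:  v_{2} + v_{6} = 2·v_{4} ; sig = (2; 2)

Signatures (|P|; sorted positive RHS coefficients), sorted:
    |P|=2: 9 collections, coeffs (), (), (1), (1), (1), (1), (1), (1), (2)


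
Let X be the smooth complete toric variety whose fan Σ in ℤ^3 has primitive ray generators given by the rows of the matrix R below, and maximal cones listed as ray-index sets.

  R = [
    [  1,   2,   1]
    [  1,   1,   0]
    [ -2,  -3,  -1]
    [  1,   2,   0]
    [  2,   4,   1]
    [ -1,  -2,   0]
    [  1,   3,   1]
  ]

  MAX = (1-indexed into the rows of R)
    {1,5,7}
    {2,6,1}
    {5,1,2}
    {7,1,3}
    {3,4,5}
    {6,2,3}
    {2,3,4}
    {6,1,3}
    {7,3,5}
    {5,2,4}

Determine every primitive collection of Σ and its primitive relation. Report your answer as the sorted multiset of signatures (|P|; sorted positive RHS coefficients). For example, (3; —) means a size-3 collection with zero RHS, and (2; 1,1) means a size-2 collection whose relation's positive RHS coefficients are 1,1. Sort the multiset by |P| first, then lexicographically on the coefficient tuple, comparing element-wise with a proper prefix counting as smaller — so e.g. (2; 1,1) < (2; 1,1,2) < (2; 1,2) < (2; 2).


Δ(Σ) — 7 vertices, 9 min non-faces:

  P={4,6}:  v_{4} + v_{6} = 0  ⇒ sig = (2; —)
  P={1,4}:  v_{1} + v_{4} = v_{5}  ⇒ sig = (2; 1)
  P={2,7}:  v_{2} + v_{7} = v_{5}  ⇒ sig = (2; 1)
  P={5,6}:  v_{5} + v_{6} = v_{1}  ⇒ sig = (2; 1)
  P={4,7}:  v_{4} + v_{7} = v_{3} + 2·v_{5}  ⇒ sig = (2; 1,2)
  P={6,7}:  v_{6} + v_{7} = 2·v_{1} + v_{3}  ⇒ sig = (2; 1,2)
  P={1,2,3}:  v_{1} + v_{2} + v_{3} = 0  ⇒ sig = (3; —)
  P={1,3,5}:  v_{1} + v_{3} + v_{5} = v_{7}  ⇒ sig = (3; 1)
  P={2,3,5}:  v_{2} + v_{3} + v_{5} = v_{4}  ⇒ sig = (3; 1)

so the primitive-relation signature multiset is
    (2; —)
    (2; 1)
    (2; 1)
    (2; 1)
    (2; 1,2)
    (2; 1,2)
    (3; —)
    (3; 1)
    (3; 1)


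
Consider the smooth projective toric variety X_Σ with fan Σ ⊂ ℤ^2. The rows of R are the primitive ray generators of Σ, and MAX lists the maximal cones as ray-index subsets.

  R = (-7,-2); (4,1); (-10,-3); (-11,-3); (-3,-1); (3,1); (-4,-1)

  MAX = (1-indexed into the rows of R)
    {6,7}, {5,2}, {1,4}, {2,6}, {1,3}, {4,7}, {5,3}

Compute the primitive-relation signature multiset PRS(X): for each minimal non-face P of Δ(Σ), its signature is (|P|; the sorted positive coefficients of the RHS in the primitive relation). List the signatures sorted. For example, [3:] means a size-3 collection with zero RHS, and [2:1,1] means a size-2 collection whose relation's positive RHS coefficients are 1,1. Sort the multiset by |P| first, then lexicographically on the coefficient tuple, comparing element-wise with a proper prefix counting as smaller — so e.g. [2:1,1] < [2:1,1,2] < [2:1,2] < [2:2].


Minimal non-faces — 14 found among 7 rays, 7 max cones:

  P = {2,7}:  v_{2} + v_{7} = 0  ⇒ sig = [2:]
  P = {5,6}:  v_{5} + v_{6} = 0  ⇒ sig = [2:]
  P = {1,2}:  v_{1} + v_{2} = v_{5}  ⇒ sig = [2:1]
  P = {1,5}:  v_{1} + v_{5} = v_{3}  ⇒ sig = [2:1]
  P = {1,6}:  v_{1} + v_{6} = v_{7}  ⇒ sig = [2:1]
  P = {1,7}:  v_{1} + v_{7} = v_{4}  ⇒ sig = [2:1]
  P = {2,4}:  v_{2} + v_{4} = v_{1}  ⇒ sig = [2:1]
  P = {3,6}:  v_{3} + v_{6} = v_{1}  ⇒ sig = [2:1]
  P = {5,7}:  v_{5} + v_{7} = v_{1}  ⇒ sig = [2:1]
  P = {2,3}:  v_{2} + v_{3} = 2·v_{5}  ⇒ sig = [2:2]
  P = {3,7}:  v_{3} + v_{7} = 2·v_{1}  ⇒ sig = [2:2]
  P = {4,5}:  v_{4} + v_{5} = 2·v_{1}  ⇒ sig = [2:2]
  P = {4,6}:  v_{4} + v_{6} = 2·v_{7}  ⇒ sig = [2:2]
  P = {3,4}:  v_{3} + v_{4} = 3·v_{1}  ⇒ sig = [2:3]

Hence PRS(X_Σ) =
{ [2:] ×2,  [2:1] ×7,  [2:2] ×4,  [2:3] }


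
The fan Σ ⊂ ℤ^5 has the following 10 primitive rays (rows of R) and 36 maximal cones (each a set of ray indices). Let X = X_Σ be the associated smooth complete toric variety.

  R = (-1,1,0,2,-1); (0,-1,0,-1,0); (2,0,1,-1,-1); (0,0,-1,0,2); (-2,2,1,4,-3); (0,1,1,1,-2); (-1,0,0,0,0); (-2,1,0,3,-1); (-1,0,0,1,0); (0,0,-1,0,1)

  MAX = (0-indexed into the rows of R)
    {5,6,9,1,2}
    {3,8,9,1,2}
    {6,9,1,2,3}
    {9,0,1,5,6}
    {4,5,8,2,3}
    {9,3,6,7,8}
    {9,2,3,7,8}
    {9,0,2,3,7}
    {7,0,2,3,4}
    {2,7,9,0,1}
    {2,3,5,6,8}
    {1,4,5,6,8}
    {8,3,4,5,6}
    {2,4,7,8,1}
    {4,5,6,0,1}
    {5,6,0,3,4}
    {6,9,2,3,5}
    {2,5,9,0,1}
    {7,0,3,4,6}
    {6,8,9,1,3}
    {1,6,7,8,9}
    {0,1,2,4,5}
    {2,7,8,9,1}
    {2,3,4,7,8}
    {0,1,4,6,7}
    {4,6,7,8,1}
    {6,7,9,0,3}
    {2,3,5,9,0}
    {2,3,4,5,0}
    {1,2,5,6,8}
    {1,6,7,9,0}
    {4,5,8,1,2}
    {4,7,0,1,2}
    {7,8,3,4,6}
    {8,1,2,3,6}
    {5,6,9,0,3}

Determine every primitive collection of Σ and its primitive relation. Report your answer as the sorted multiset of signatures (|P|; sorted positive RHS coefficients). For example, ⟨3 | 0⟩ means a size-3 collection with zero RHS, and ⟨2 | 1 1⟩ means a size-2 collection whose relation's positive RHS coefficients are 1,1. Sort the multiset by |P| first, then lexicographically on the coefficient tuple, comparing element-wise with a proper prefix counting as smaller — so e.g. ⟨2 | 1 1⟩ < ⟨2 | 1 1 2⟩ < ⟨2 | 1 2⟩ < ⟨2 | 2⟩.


|primitive collections| = 12. Relations:

  • {0,8}:  v_{0} + v_{8} = v_{7}  so sig = ⟨2 | 1⟩
  • {5,7}:  v_{5} + v_{7} = v_{4}  so sig = ⟨2 | 1⟩
  • {4,9}:  v_{4} + v_{9} = 2·v_{0}  so sig = ⟨2 | 2⟩
  • {1,3,5}:  v_{1} + v_{3} + v_{5} = 0  so sig = ⟨3 | 0⟩
  • {0,2,6}:  v_{0} + v_{2} + v_{6} = v_{5}  so sig = ⟨3 | 1⟩
  • {1,3,4}:  v_{1} + v_{3} + v_{4} = v_{7}  so sig = ⟨3 | 1⟩
  • {5,8,9}:  v_{5} + v_{8} + v_{9} = v_{0}  so sig = ⟨3 | 1⟩
  • {0,1,3}:  v_{0} + v_{1} + v_{3} = v_{8} + v_{9}  so sig = ⟨3 | 1 1⟩
  • {2,6,7}:  v_{2} + v_{6} + v_{7} = v_{5} + v_{8}  so sig = ⟨3 | 1 1⟩
  • {1,3,7}:  v_{1} + v_{3} + v_{7} = 2·v_{8} + v_{9}  so sig = ⟨3 | 1 2⟩
  • {2,4,6}:  v_{2} + v_{4} + v_{6} = 2·v_{5} + v_{8}  so sig = ⟨3 | 1 2⟩
  • {2,6,8,9}:  v_{2} + v_{6} + v_{8} + v_{9} = 0  so sig = ⟨4 | 0⟩

Hence PRS(X_Σ) =
[⟨2 | 1⟩, ⟨2 | 1⟩, ⟨2 | 2⟩, ⟨3 | 0⟩, ⟨3 | 1⟩, ⟨3 | 1⟩, ⟨3 | 1⟩, ⟨3 | 1 1⟩, ⟨3 | 1 1⟩, ⟨3 | 1 2⟩, ⟨3 | 1 2⟩, ⟨4 | 0⟩]


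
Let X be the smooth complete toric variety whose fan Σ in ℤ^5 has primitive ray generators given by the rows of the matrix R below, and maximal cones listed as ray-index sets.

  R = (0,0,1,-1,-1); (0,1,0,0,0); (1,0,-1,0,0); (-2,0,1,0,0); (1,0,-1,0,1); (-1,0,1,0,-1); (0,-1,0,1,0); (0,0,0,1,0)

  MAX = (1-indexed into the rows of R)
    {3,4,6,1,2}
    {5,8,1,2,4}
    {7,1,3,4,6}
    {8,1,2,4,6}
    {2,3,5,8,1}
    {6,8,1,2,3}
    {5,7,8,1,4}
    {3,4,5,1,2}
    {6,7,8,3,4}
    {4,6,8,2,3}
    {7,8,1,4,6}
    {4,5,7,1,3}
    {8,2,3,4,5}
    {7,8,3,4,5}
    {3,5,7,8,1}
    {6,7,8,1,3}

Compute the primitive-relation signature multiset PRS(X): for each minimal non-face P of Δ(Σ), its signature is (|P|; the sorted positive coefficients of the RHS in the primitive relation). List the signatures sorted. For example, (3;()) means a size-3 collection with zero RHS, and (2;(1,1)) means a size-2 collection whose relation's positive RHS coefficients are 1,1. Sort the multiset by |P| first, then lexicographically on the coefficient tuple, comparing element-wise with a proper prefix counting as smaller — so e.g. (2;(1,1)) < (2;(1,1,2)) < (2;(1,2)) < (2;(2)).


Δ(Σ) — 8 vertices, 3 min non-faces:

  P={5,6}:  v_{5} + v_{6} = 0  so sig = (2;())
  P={2,7}:  v_{2} + v_{7} = v_{8}  so sig = (2;(1))
  P={1,3,4,8}:  v_{1} + v_{3} + v_{4} + v_{8} = v_{6}  so sig = (4;(1))

Signatures (|P|; sorted positive RHS coefficients), sorted:
{ (2;()),  (2;(1)),  (4;(1)) }


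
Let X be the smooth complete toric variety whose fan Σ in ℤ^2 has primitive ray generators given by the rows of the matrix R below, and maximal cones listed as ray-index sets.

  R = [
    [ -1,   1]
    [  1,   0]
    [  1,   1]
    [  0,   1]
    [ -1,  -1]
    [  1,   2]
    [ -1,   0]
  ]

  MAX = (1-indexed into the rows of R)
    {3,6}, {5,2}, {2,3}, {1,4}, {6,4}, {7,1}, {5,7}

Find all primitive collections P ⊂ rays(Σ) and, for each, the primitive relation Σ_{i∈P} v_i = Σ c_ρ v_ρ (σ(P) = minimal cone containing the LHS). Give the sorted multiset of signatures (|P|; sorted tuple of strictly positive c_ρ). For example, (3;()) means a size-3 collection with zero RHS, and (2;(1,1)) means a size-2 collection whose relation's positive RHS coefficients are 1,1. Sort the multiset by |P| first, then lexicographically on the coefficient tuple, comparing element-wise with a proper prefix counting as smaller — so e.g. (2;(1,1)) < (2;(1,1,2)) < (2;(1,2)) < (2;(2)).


The 14 primitive collections of Σ (r=7, n=2):

  {2,7}:  v_{2} + v_{7} = 0 — sig = (2;())
  {3,5}:  v_{3} + v_{5} = 0 — sig = (2;())
  {1,2}:  v_{1} + v_{2} = v_{4} — sig = (2;(1))
  {2,4}:  v_{2} + v_{4} = v_{3} — sig = (2;(1))
  {3,4}:  v_{3} + v_{4} = v_{6} — sig = (2;(1))
  {3,7}:  v_{3} + v_{7} = v_{4} — sig = (2;(1))
  {4,5}:  v_{4} + v_{5} = v_{7} — sig = (2;(1))
  {4,7}:  v_{4} + v_{7} = v_{1} — sig = (2;(1))
  {5,6}:  v_{5} + v_{6} = v_{4} — sig = (2;(1))
  {1,3}:  v_{1} + v_{3} = 2·v_{4} — sig = (2;(2))
  {1,5}:  v_{1} + v_{5} = 2·v_{7} — sig = (2;(2))
  {2,6}:  v_{2} + v_{6} = 2·v_{3} — sig = (2;(2))
  {6,7}:  v_{6} + v_{7} = 2·v_{4} — sig = (2;(2))
  {1,6}:  v_{1} + v_{6} = 3·v_{4} — sig = (2;(3))

so the primitive-relation signature multiset is
    |P|=2: 14 collections, coeffs (), (), (1), (1), (1), (1), (1), (1), (1), (2), (2), (2), (2), (3)


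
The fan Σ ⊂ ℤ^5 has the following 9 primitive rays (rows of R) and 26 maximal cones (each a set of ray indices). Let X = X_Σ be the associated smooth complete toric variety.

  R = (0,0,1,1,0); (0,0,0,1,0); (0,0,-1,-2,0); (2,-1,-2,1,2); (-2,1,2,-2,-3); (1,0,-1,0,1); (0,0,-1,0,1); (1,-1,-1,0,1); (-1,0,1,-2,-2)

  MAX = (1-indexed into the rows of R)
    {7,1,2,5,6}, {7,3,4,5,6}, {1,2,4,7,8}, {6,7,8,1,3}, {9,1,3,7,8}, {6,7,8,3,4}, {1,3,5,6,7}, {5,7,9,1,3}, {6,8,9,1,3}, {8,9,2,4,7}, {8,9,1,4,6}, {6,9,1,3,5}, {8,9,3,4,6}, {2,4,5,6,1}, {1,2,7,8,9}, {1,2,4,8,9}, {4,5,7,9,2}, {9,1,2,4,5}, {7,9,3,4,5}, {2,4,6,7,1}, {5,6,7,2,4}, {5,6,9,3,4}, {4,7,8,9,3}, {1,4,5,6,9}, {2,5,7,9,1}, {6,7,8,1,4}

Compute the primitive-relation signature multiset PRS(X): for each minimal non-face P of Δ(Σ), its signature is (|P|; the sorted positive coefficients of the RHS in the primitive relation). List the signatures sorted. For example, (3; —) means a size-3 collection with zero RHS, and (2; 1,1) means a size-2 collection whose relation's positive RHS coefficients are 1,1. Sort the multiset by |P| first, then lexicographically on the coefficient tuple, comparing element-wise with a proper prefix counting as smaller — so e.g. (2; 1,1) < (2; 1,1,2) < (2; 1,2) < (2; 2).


8 collections generate NE(X_Σ); each relation:

  P = {5,8}:  v_{5} + v_{8} = v_{9}  ⇒ sig = (2; 1)
  P = {2,3}:  v_{2} + v_{3} = v_{4} + v_{5} + v_{7}  ⇒ sig = (2; 1,1,1)
  P = {2,6,8}:  v_{2} + v_{6} + v_{8} = v_{4}  ⇒ sig = (3; 1)
  P = {6,7,9}:  v_{6} + v_{7} + v_{9} = v_{3}  ⇒ sig = (3; 1)
  P = {1,3,4}:  v_{1} + v_{3} + v_{4} = v_{6} + v_{8}  ⇒ sig = (3; 1,1)
  P = {2,6,9}:  v_{2} + v_{6} + v_{9} = v_{4} + v_{5}  ⇒ sig = (3; 1,1)
  P = {1,4,5,7}:  v_{1} + v_{4} + v_{5} + v_{7} = 0  ⇒ sig = (4; —)
  P = {1,4,7,9}:  v_{1} + v_{4} + v_{7} + v_{9} = v_{8}  ⇒ sig = (4; 1)

Hence PRS(X_Σ) =
[(2; 1), (2; 1,1,1), (3; 1), (3; 1), (3; 1,1), (3; 1,1), (4; —), (4; 1)]


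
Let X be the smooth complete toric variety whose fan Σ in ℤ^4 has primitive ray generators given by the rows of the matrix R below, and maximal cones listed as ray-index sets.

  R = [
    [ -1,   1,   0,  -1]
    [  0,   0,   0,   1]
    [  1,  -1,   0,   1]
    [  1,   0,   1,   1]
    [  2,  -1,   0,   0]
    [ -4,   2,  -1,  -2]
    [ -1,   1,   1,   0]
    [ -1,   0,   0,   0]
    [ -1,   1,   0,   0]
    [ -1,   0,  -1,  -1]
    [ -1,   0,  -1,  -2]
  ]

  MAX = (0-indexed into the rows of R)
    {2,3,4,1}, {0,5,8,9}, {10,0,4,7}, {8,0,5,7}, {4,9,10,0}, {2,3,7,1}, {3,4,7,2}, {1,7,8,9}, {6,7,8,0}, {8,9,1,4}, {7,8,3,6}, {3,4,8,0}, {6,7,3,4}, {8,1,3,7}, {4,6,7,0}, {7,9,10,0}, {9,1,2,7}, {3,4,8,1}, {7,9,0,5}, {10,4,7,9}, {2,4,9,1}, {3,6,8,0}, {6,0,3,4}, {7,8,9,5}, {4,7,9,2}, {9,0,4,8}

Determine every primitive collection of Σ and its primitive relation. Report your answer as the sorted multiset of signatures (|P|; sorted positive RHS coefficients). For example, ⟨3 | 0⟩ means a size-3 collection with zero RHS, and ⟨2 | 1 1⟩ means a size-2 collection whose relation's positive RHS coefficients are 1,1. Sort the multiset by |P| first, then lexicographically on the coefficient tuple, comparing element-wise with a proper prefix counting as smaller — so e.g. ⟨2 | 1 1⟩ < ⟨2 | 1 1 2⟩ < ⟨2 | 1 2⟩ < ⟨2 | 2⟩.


The 24 primitive collections of Σ (r=11, n=4):

  • {0,2}:  v_{0} + v_{2} = 0  ⇒ sig = ⟨2 | 0⟩
  • {3,9}:  v_{3} + v_{9} = 0  ⇒ sig = ⟨2 | 0⟩
  • {0,1}:  v_{0} + v_{1} = v_{8}  ⇒ sig = ⟨2 | 1⟩
  • {1,10}:  v_{1} + v_{10} = v_{9}  ⇒ sig = ⟨2 | 1⟩
  • {2,8}:  v_{2} + v_{8} = v_{1}  ⇒ sig = ⟨2 | 1⟩
  • {2,6}:  v_{2} + v_{6} = v_{3} + v_{7}  ⇒ sig = ⟨2 | 1 1⟩
  • {4,5}:  v_{4} + v_{5} = v_{0} + v_{9}  ⇒ sig = ⟨2 | 1 1⟩
  • {6,9}:  v_{6} + v_{9} = v_{0} + v_{7}  ⇒ sig = ⟨2 | 1 1⟩
  • {8,10}:  v_{8} + v_{10} = v_{0} + v_{9}  ⇒ sig = ⟨2 | 1 1⟩
  • {1,6}:  v_{1} + v_{6} = v_{3} + v_{7} + v_{8}  ⇒ sig = ⟨2 | 1 1 1⟩
  • {2,5}:  v_{2} + v_{5} = v_{7} + v_{8} + v_{9}  ⇒ sig = ⟨2 | 1 1 1⟩
  • {2,10}:  v_{2} + v_{10} = v_{4} + v_{7} + v_{9}  ⇒ sig = ⟨2 | 1 1 1⟩
  • {3,5}:  v_{3} + v_{5} = v_{0} + v_{7} + v_{8}  ⇒ sig = ⟨2 | 1 1 1⟩
  • {3,10}:  v_{3} + v_{10} = v_{0} + v_{4} + v_{7}  ⇒ sig = ⟨2 | 1 1 1⟩
  • {1,5}:  v_{1} + v_{5} = v_{7} + 2·v_{8} + v_{9}  ⇒ sig = ⟨2 | 1 1 2⟩
  • {5,6}:  v_{5} + v_{6} = 2·v_{0} + 2·v_{7} + v_{8}  ⇒ sig = ⟨2 | 1 2 2⟩
  • {5,10}:  v_{5} + v_{10} = 2·v_{0} + v_{7} + 2·v_{9}  ⇒ sig = ⟨2 | 1 2 2⟩
  • {6,10}:  v_{6} + v_{10} = 2·v_{0} + v_{4} + 2·v_{7}  ⇒ sig = ⟨2 | 1 2 2⟩
  • {4,7,8}:  v_{4} + v_{7} + v_{8} = 0  ⇒ sig = ⟨3 | 0⟩
  • {0,3,7}:  v_{0} + v_{3} + v_{7} = v_{6}  ⇒ sig = ⟨3 | 1⟩
  • {1,4,7}:  v_{1} + v_{4} + v_{7} = v_{2}  ⇒ sig = ⟨3 | 1⟩
  • {4,6,8}:  v_{4} + v_{6} + v_{8} = v_{0} + v_{3}  ⇒ sig = ⟨3 | 1 1⟩
  • {0,4,7,9}:  v_{0} + v_{4} + v_{7} + v_{9} = v_{10}  ⇒ sig = ⟨4 | 1⟩
  • {0,7,8,9}:  v_{0} + v_{7} + v_{8} + v_{9} = v_{5}  ⇒ sig = ⟨4 | 1⟩

Sorted signature multiset PRS(X):
[⟨2 | 0⟩, ⟨2 | 0⟩, ⟨2 | 1⟩, ⟨2 | 1⟩, ⟨2 | 1⟩, ⟨2 | 1 1⟩, ⟨2 | 1 1⟩, ⟨2 | 1 1⟩, ⟨2 | 1 1⟩, ⟨2 | 1 1 1⟩, ⟨2 | 1 1 1⟩, ⟨2 | 1 1 1⟩, ⟨2 | 1 1 1⟩, ⟨2 | 1 1 1⟩, ⟨2 | 1 1 2⟩, ⟨2 | 1 2 2⟩, ⟨2 | 1 2 2⟩, ⟨2 | 1 2 2⟩, ⟨3 | 0⟩, ⟨3 | 1⟩, ⟨3 | 1⟩, ⟨3 | 1 1⟩, ⟨4 | 1⟩, ⟨4 | 1⟩]


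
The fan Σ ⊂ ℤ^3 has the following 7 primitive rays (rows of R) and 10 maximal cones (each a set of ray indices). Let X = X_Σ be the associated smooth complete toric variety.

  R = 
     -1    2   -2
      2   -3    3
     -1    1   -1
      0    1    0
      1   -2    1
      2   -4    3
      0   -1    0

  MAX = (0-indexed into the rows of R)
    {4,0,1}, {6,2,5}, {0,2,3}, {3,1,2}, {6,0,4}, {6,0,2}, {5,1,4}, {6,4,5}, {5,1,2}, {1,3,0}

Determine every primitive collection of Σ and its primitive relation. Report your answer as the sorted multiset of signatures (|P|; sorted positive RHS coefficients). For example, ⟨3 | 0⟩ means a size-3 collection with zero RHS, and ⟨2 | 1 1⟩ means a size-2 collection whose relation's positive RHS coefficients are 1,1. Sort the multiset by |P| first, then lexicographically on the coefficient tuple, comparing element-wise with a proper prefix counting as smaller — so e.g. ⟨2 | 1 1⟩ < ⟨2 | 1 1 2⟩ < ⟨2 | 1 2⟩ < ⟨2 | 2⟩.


Primitive collections (7):

  P = {3,6}:  v_{3} + v_{6} = 0  ⇒ sig = ⟨2 | 0⟩
  P = {0,5}:  v_{0} + v_{5} = v_{4}  ⇒ sig = ⟨2 | 1⟩
  P = {1,6}:  v_{1} + v_{6} = v_{5}  ⇒ sig = ⟨2 | 1⟩
  P = {2,4}:  v_{2} + v_{4} = v_{6}  ⇒ sig = ⟨2 | 1⟩
  P = {3,5}:  v_{3} + v_{5} = v_{1}  ⇒ sig = ⟨2 | 1⟩
  P = {3,4}:  v_{3} + v_{4} = v_{0} + v_{1}  ⇒ sig = ⟨2 | 1 1⟩
  P = {0,1,2}:  v_{0} + v_{1} + v_{2} = 0  ⇒ sig = ⟨3 | 0⟩

Hence PRS(X_Σ) =
{ ⟨2 | 0⟩,  ⟨2 | 1⟩ ×4,  ⟨2 | 1 1⟩,  ⟨3 | 0⟩ }


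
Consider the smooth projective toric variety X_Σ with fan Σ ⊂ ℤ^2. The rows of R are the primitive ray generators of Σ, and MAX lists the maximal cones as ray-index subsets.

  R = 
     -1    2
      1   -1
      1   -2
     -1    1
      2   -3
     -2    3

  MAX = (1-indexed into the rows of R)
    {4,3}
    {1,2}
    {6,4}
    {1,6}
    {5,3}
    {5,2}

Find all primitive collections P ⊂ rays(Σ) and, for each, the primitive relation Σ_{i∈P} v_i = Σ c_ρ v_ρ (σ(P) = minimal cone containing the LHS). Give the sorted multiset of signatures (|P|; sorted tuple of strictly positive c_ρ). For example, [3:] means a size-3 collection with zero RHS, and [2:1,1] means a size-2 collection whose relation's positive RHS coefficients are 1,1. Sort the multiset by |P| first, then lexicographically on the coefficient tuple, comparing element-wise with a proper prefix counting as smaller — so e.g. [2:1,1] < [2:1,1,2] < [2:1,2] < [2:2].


9 minimal non-faces of Δ(Σ) (on 6 rays):

  P = {1,3}:  v_{1} + v_{3} = 0  so sig = [2:]
  P = {2,4}:  v_{2} + v_{4} = 0  so sig = [2:]
  P = {5,6}:  v_{5} + v_{6} = 0  so sig = [2:]
  P = {1,4}:  v_{1} + v_{4} = v_{6}  so sig = [2:1]
  P = {1,5}:  v_{1} + v_{5} = v_{2}  so sig = [2:1]
  P = {2,3}:  v_{2} + v_{3} = v_{5}  so sig = [2:1]
  P = {2,6}:  v_{2} + v_{6} = v_{1}  so sig = [2:1]
  P = {3,6}:  v_{3} + v_{6} = v_{4}  so sig = [2:1]
  P = {4,5}:  v_{4} + v_{5} = v_{3}  so sig = [2:1]

Sorted signature multiset PRS(X):
    [2:]
    [2:]
    [2:]
    [2:1]
    [2:1]
    [2:1]
    [2:1]
    [2:1]
    [2:1]


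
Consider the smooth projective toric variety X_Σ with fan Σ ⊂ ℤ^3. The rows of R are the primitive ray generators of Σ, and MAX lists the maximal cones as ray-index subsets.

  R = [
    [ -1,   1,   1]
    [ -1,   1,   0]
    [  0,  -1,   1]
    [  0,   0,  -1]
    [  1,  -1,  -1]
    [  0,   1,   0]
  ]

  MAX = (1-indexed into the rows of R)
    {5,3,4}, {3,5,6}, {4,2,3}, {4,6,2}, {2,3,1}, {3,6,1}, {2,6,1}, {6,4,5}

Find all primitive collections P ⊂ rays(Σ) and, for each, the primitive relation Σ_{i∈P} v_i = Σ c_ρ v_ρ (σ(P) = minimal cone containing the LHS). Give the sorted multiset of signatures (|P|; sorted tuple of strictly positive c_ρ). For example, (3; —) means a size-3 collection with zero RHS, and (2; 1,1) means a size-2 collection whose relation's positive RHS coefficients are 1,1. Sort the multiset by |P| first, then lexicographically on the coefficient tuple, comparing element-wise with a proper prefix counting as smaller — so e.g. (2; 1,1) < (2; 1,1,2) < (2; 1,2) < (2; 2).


5 collections generate NE(X_Σ); each relation:

  {1,5}:  v_{1} + v_{5} = 0  so sig = (2; —)
  {1,4}:  v_{1} + v_{4} = v_{2}  so sig = (2; 1)
  {2,5}:  v_{2} + v_{5} = v_{4}  so sig = (2; 1)
  {3,4,6}:  v_{3} + v_{4} + v_{6} = 0  so sig = (3; —)
  {2,3,6}:  v_{2} + v_{3} + v_{6} = v_{1}  so sig = (3; 1)

Sorted signature multiset PRS(X):
{ (2; —),  (2; 1) ×2,  (3; —),  (3; 1) }


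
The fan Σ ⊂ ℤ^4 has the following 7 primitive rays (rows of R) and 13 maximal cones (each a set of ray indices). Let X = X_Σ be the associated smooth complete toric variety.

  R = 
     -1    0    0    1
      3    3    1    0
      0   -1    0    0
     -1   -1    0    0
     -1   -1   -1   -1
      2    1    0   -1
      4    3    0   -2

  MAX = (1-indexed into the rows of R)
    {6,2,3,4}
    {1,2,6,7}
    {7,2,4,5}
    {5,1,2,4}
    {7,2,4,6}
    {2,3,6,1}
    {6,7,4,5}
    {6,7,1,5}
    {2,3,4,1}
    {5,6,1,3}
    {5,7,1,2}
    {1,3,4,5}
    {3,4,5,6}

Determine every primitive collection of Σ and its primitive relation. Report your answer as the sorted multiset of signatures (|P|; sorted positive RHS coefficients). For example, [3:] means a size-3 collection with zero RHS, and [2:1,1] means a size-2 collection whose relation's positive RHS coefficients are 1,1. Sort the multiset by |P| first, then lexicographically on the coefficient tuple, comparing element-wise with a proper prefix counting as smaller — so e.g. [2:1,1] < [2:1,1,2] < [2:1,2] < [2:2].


Minimal non-faces — 5 found among 7 rays, 13 max cones:

  {3,7}:  v_{3} + v_{7} = 2·v_{6}  ⇒ sig = [2:2]
  {1,4,6}:  v_{1} + v_{4} + v_{6} = 0  ⇒ sig = [3:]
  {2,3,5}:  v_{2} + v_{3} + v_{5} = v_{6}  ⇒ sig = [3:1]
  {2,5,6}:  v_{2} + v_{5} + v_{6} = v_{7}  ⇒ sig = [3:1]
  {1,4,7}:  v_{1} + v_{4} + v_{7} = v_{2} + v_{5}  ⇒ sig = [3:1,1]

so the primitive-relation signature multiset is
{ [2:2],  [3:],  [3:1] ×2,  [3:1,1] }


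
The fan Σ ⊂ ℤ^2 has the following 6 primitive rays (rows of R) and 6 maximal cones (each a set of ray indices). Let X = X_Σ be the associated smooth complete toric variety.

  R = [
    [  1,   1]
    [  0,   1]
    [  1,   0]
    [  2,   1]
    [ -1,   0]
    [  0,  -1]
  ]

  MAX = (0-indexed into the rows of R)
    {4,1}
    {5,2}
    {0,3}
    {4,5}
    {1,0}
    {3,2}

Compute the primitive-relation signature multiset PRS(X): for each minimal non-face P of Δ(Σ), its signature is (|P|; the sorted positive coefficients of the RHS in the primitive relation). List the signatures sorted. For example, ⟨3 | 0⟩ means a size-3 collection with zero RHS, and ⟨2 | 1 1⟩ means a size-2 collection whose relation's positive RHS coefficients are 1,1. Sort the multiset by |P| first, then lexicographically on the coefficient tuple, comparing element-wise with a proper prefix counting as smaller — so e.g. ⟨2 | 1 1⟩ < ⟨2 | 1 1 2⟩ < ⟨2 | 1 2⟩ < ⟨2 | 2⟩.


9 collections generate NE(X_Σ); each relation:

  P={1,5}:  v_{1} + v_{5} = 0  so sig = ⟨2 | 0⟩
  P={2,4}:  v_{2} + v_{4} = 0  so sig = ⟨2 | 0⟩
  P={0,2}:  v_{0} + v_{2} = v_{3}  so sig = ⟨2 | 1⟩
  P={0,4}:  v_{0} + v_{4} = v_{1}  so sig = ⟨2 | 1⟩
  P={0,5}:  v_{0} + v_{5} = v_{2}  so sig = ⟨2 | 1⟩
  P={1,2}:  v_{1} + v_{2} = v_{0}  so sig = ⟨2 | 1⟩
  P={3,4}:  v_{3} + v_{4} = v_{0}  so sig = ⟨2 | 1⟩
  P={1,3}:  v_{1} + v_{3} = 2·v_{0}  so sig = ⟨2 | 2⟩
  P={3,5}:  v_{3} + v_{5} = 2·v_{2}  so sig = ⟨2 | 2⟩

Hence PRS(X_Σ) =
{ ⟨2 | 0⟩ ×2,  ⟨2 | 1⟩ ×5,  ⟨2 | 2⟩ ×2 }


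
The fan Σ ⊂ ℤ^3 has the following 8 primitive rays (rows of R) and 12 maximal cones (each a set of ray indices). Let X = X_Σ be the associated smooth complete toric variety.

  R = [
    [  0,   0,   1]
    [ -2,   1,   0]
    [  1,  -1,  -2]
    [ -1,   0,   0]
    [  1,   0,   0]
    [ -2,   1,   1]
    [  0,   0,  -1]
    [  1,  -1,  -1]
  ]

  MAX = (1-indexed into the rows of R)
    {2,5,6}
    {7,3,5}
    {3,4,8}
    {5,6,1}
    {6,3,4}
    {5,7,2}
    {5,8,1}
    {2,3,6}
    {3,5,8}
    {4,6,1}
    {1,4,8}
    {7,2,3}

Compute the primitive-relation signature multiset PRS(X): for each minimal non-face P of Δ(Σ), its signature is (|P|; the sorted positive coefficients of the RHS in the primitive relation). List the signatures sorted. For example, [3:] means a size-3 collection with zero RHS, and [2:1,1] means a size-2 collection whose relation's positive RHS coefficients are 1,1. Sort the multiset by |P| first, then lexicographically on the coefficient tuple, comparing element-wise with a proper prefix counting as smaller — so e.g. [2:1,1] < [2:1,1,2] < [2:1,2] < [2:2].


Primitive collections (12):

  P={1,7}:  v_{1} + v_{7} = 0 — sig = [2:]
  P={4,5}:  v_{4} + v_{5} = 0 — sig = [2:]
  P={1,2}:  v_{1} + v_{2} = v_{6} — sig = [2:1]
  P={1,3}:  v_{1} + v_{3} = v_{8} — sig = [2:1]
  P={6,7}:  v_{6} + v_{7} = v_{2} — sig = [2:1]
  P={6,8}:  v_{6} + v_{8} = v_{4} — sig = [2:1]
  P={7,8}:  v_{7} + v_{8} = v_{3} — sig = [2:1]
  P={2,8}:  v_{2} + v_{8} = v_{3} + v_{6} — sig = [2:1,1]
  P={4,7}:  v_{4} + v_{7} = v_{3} + v_{6} — sig = [2:1,1]
  P={2,4}:  v_{2} + v_{4} = v_{3} + 2·v_{6} — sig = [2:1,2]
  P={3,5,6}:  v_{3} + v_{5} + v_{6} = v_{7} — sig = [3:1]
  P={2,3,5}:  v_{2} + v_{3} + v_{5} = 2·v_{7} — sig = [3:2]

so the primitive-relation signature multiset is
[[2:], [2:], [2:1], [2:1], [2:1], [2:1], [2:1], [2:1,1], [2:1,1], [2:1,2], [3:1], [3:2]]


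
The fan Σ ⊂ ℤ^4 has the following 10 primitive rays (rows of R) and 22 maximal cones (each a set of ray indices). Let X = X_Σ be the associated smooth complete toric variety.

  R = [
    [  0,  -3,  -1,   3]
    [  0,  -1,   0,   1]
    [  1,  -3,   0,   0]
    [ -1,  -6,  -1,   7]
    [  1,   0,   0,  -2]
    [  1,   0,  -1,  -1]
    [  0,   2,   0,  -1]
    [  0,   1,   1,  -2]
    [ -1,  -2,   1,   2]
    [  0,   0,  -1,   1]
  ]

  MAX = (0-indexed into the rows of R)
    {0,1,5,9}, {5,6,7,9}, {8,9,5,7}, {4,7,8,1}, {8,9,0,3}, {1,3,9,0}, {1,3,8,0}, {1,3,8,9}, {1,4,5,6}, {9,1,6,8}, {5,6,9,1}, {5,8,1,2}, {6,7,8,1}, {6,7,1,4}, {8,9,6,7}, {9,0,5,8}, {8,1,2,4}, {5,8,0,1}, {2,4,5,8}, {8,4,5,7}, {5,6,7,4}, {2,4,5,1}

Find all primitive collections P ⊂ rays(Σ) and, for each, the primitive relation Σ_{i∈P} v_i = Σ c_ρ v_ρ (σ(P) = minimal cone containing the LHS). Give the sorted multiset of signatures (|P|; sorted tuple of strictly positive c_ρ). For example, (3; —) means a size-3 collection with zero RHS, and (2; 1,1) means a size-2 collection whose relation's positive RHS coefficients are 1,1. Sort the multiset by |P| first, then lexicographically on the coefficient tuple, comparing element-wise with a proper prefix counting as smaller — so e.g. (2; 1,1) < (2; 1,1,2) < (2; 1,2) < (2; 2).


Primitive collections (20):

  • {4,9}:  v_{4} + v_{9} = v_{5}  ⟹  sig = (2; 1)
  • {0,6}:  v_{0} + v_{6} = v_{1} + v_{9}  ⟹  sig = (2; 1,1)
  • {0,7}:  v_{0} + v_{7} = v_{5} + v_{8}  ⟹  sig = (2; 1,1)
  • {2,6}:  v_{2} + v_{6} = v_{1} + v_{4}  ⟹  sig = (2; 1,1)
  • {3,7}:  v_{3} + v_{7} = v_{0} + v_{8}  ⟹  sig = (2; 1,1)
  • {3,4}:  v_{3} + v_{4} = v_{0} + v_{1} + v_{5} + v_{8}  ⟹  sig = (2; 1,1,1,1)
  • {0,4}:  v_{0} + v_{4} = v_{1} + 2·v_{5} + v_{8}  ⟹  sig = (2; 1,1,2)
  • {2,9}:  v_{2} + v_{9} = v_{1} + 2·v_{5} + v_{8}  ⟹  sig = (2; 1,1,2)
  • {2,7}:  v_{2} + v_{7} = 2·v_{4} + v_{8}  ⟹  sig = (2; 1,2)
  • {3,6}:  v_{3} + v_{6} = 2·v_{1} + v_{8} + 2·v_{9}  ⟹  sig = (2; 1,2,2)
  • {2,3}:  v_{2} + v_{3} = v_{0} + 2·v_{1} + 2·v_{5} + 2·v_{8}  ⟹  sig = (2; 1,2,2,2)
  • {3,5}:  v_{3} + v_{5} = 2·v_{0}  ⟹  sig = (2; 2)
  • {0,2}:  v_{0} + v_{2} = 2·v_{1} + 3·v_{5} + 2·v_{8}  ⟹  sig = (2; 2,2,3)
  • {1,7,9}:  v_{1} + v_{7} + v_{9} = 0  ⟹  sig = (3; —)
  • {5,6,8}:  v_{5} + v_{6} + v_{8} = 0  ⟹  sig = (3; —)
  • {1,5,7}:  v_{1} + v_{5} + v_{7} = v_{4}  ⟹  sig = (3; 1)
  • {4,6,8}:  v_{4} + v_{6} + v_{8} = v_{1} + v_{7}  ⟹  sig = (3; 1,1)
  • {0,1,8,9}:  v_{0} + v_{1} + v_{8} + v_{9} = v_{3}  ⟹  sig = (4; 1)
  • {1,4,5,8}:  v_{1} + v_{4} + v_{5} + v_{8} = v_{2}  ⟹  sig = (4; 1)
  • {1,5,8,9}:  v_{1} + v_{5} + v_{8} + v_{9} = v_{0}  ⟹  sig = (4; 1)

Hence PRS(X_Σ) =
{ (2; 1),  (2; 1,1) ×4,  (2; 1,1,1,1),  (2; 1,1,2) ×2,  (2; 1,2),  (2; 1,2,2),  (2; 1,2,2,2),  (2; 2),  (2; 2,2,3),  (3; —) ×2,  (3; 1),  (3; 1,1),  (4; 1) ×3 }
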